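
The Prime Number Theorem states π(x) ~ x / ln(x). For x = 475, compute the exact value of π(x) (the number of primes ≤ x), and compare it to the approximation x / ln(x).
π(475) = 91;  x/ln(x) ≈ 77.07;  relative error ≈ 15.31%.

Directly count primes up to 475: π(475) = 91. The PNT approximation gives 475/ln(475) ≈ 475/6.16331 ≈ 77.07. Relative error (π(x) − x/ln(x)) / π(x) ≈ 15.31%; the approximation is known to undercount slightly (Li(x) is a better estimate).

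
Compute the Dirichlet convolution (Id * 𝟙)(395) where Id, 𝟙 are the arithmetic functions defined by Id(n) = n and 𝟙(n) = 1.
(Id * 𝟙)(395) = 480

Divisors of 395: [1, 5, 79, 395]. For each d | 395:
  d = 1: Id(1) · 𝟙(395/1) = 1 · 1 = 1
  d = 5: Id(5) · 𝟙(395/5) = 5 · 1 = 5
  d = 79: Id(79) · 𝟙(395/79) = 79 · 1 = 79
  d = 395: Id(395) · 𝟙(395/395) = 395 · 1 = 395
Summing: (Id * 𝟙)(395) = 1 + 5 + 79 + 395 = 480.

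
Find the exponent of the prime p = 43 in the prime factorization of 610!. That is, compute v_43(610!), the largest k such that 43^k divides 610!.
v_43(610!) = 14

Legendre's formula: v_p(n!) = Σ_{k ≥ 1} ⌊n / p^k⌋. For p = 43, n = 610, the terms are:
  ⌊610/43^1⌋ = ⌊610/43⌋ = 14
(the next term ⌊610/43^2⌋ = 0, terminating the sum). Summing: v_43(610!) = 14 = 14.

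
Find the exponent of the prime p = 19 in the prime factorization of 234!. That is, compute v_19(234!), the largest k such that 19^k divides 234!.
v_19(234!) = 12

Legendre's formula: v_p(n!) = Σ_{k ≥ 1} ⌊n / p^k⌋. For p = 19, n = 234, the terms are:
  ⌊234/19^1⌋ = ⌊234/19⌋ = 12
(the next term ⌊234/19^2⌋ = 0, terminating the sum). Summing: v_19(234!) = 12 = 12.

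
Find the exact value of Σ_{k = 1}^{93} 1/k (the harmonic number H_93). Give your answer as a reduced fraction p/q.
H_93 = 3676622671662732154792749821908124918261/718766754945489455304472257065075294400

Direct summation: H_93 = 1 + 1/2 + ... + 1/93. The least common denominator is lcm(1, ..., 93) = 718766754945489455304472257065075294400; over this denominator the numerator is 718766754945489455304472257065075294400 + 359383377472744727652236128532537647200 + 239588918315163151768157419021691764800 + 179691688736372363826118064266268823600 + 143753350989097891060894451413015058880 + 119794459157581575884078709510845882400 + 102680964992212779329210322437867899200 + 89845844368186181913059032133134411800 + 79862972771721050589385806340563921600 + 71876675494548945530447225706507529440 + 65342432267771768664042932460461390400 + 59897229578790787942039354755422941200 + 55289750380422265792651712081928868800 + 51340482496106389664605161218933949600 + 47917783663032630353631483804338352960 + 44922922184093090956529516066567205900 + 42280397349734673841439544533239723200 + 39931486385860525294692903170281960800 + 37829829207657339752866960898161857600 + 35938337747274472765223612853253764720 + 34226988330737593109736774145955966400 + 32671216133885884332021466230230695200 + 31250728475890845882803141611525012800 + 29948614789395393971019677377711470600 + 28750670197819578212178890282603011776 + 27644875190211132896325856040964434400 + 26620990923907016863128602113521307200 + 25670241248053194832302580609466974800 + 24785060515361705355326629553968113600 + 23958891831516315176815741902169176480 + 23186024353080305009821685711776622400 + 22461461092046545478264758033283602950 + 21780810755923922888014310820153796800 + 21140198674867336920719772266619861600 + 20536192998442555865842064487573579840 + 19965743192930262647346451585140980400 + 19426128512040255548769520461218251200 + 18914914603828669876433480449080928800 + 18429916793474088597550570693976289600 + 17969168873637236382611806426626882360 + 17530896462085108665962737977196958400 + 17113494165368796554868387072977983200 + 16715505928964871053592378071280820800 + 16335608066942942166010733115115347600 + 15972594554344210117877161268112784320 + 15625364237945422941401570805762506400 + 15292909679691265006478133129044155200 + 14974307394697696985509838688855735300 + 14668709284601825618458617491123985600 + 14375335098909789106089445141301505888 + 14093465783244891280479848177746574400 + 13822437595105566448162928020482217200 + 13561636885763951986876835038963684800 + 13310495461953508431564301056760653600 + 13068486453554353732808586492092278080 + 12835120624026597416151290304733487400 + 12609943069219113250955653632720619200 + 12392530257680852677663314776984056800 + 12182487371957448394991055204492801600 + 11979445915758157588407870951084588240 + 11783061556483433693515938640411070400 + 11593012176540152504910842855888311200 + 11408996110245864369912258048651988800 + 11230730546023272739132379016641801475 + 11057950076084453158530342416385773760 + 10890405377961961444007155410076898400 + 10727862014111782914992123239777243200 + 10570099337433668460359886133309930800 + 10416909491963615294267713870508337600 + 10268096499221277932921032243786789920 + 10123475421767457116964397986832046400 + 9982871596465131323673225792570490200 + 9846119930760129524718798041987332800 + 9713064256020127774384760230609125600 + 9583556732606526070726296760867670592 + 9457457301914334938216740224540464400 + 9334633181110252666291847494351627200 + 9214958396737044298775285346988144800 + 9098313353740372851955345026140193600 + 8984584436818618191305903213313441180 + 8873663641302338954376200704507102400 + 8765448231042554332981368988598479200 + 8659840421029993437403280205603316800 + 8556747082684398277434193536488991600 + 8456079469946934768287908906647944640 + 8357752964482435526796189035640410400 + 8261686838453901785108876517989371200 + 8167804033471471083005366557557673800 + 8076030954443701744994070304101969600 + 7986297277172105058938580634056392160 + 7898535768631752256093101725989838400 + 7812682118972711470700785402881253200 + 7728674784360101669940561903925540800 = 3676622671662732154792749821908124918261, so H_93 = 3676622671662732154792749821908124918261/718766754945489455304472257065075294400 (already in lowest terms) ≈ 5.11518. (The PNT-adjacent estimate ln(93) + γ ≈ 5.10982 matches within O(1/n).)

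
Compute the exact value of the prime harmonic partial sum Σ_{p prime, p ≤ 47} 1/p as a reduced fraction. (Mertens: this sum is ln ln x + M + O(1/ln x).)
Σ 1/p = 1021729465586766997/614889782588491410

π(47) = 15, so the primes ≤ 47 are [2, 3, 5, 7, 11, 13, 17, 19, 23, 29, 31, 37, 41, 43, 47]. Summing 1/p over these primes: 1021729465586766997/614889782588491410 ≈ 1.6616. Mertens estimate ln ln(47) + 0.2615 ≈ 1.6096.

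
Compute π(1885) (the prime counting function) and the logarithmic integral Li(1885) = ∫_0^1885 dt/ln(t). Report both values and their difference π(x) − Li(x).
π(1885) = 289;  Li(1885) ≈ 299.62;  π(x) − Li(x) ≈ -10.62.

Direct count of primes ≤ 1885 gives π(1885) = 289. Numerical evaluation of the logarithmic integral gives Li(1885) ≈ 299.62. The difference π(x) − Li(x) ≈ -10.62 is typically negative for small/moderate x (Li(x) overestimates), though Littlewood's theorem shows this sign changes infinitely often.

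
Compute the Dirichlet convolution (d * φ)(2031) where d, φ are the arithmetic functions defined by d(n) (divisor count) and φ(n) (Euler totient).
(d * φ)(2031) = 2712

Divisors of 2031: [1, 3, 677, 2031]. For each d | 2031:
  d = 1: d(1) · φ(2031/1) = 1 · 1352 = 1352
  d = 3: d(3) · φ(2031/3) = 2 · 676 = 1352
  d = 677: d(677) · φ(2031/677) = 2 · 2 = 4
  d = 2031: d(2031) · φ(2031/2031) = 4 · 1 = 4
Summing: (d * φ)(2031) = 1352 + 1352 + 4 + 4 = 2712.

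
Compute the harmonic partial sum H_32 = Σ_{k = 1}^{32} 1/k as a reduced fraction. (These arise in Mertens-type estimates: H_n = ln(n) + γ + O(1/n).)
H_32 = 586061125622639/144403552893600

Direct summation: H_32 = 1 + 1/2 + ... + 1/32. The least common denominator is lcm(1, ..., 32) = 144403552893600; over this denominator the numerator is 144403552893600 + 72201776446800 + 48134517631200 + 36100888223400 + 28880710578720 + 24067258815600 + 20629078984800 + 18050444111700 + 16044839210400 + 14440355289360 + 13127595717600 + 12033629407800 + 11107965607200 + 10314539492400 + 9626903526240 + 9025222055850 + 8494326640800 + 8022419605200 + 7600186994400 + 7220177644680 + 6876359661600 + 6563797858800 + 6278415343200 + 6016814703900 + 5776142115744 + 5553982803600 + 5348279736800 + 5157269746200 + 4979432858400 + 4813451763120 + 4658179125600 + 4512611027925 = 586061125622639, so H_32 = 586061125622639/144403552893600 (already in lowest terms) ≈ 4.05850. (The PNT-adjacent estimate ln(32) + γ ≈ 4.04295 matches within O(1/n).)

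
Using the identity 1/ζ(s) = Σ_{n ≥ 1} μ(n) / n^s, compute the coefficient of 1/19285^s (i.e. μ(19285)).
μ(19285) = 1

Factor n = 19285 = 5 · 7 · 19 · 29. μ(n) = 0 if any exponent ≥ 2 (not squarefree); otherwise μ(n) = (−1)^{ω(n)} where ω(n) is the number of distinct prime factors. Applying: μ(19285) = 1.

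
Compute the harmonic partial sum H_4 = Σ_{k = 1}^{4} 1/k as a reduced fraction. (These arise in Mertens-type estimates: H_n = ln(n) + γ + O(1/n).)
H_4 = 25/12

Direct summation: H_4 = 1 + 1/2 + ... + 1/4. The least common denominator is lcm(1, ..., 4) = 12; over this denominator the numerator is 12 + 6 + 4 + 3 = 25, so H_4 = 25/12 (already in lowest terms) ≈ 2.08333. (The PNT-adjacent estimate ln(4) + γ ≈ 1.96351 matches within O(1/n).)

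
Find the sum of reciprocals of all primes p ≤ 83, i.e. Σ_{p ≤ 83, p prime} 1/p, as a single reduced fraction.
Σ 1/p = 475714535349241099037539188841003/267064515689275851355624017992790

π(83) = 23, so the primes ≤ 83 are [2, 3, 5, 7, 11, 13, 17, 19, 23, 29, 31, 37, 41, 43, 47, 53, 59, 61, 67, 71, 73, 79, 83]. Summing 1/p over these primes: 475714535349241099037539188841003/267064515689275851355624017992790 ≈ 1.7813. Mertens estimate ln ln(83) + 0.2615 ≈ 1.7474.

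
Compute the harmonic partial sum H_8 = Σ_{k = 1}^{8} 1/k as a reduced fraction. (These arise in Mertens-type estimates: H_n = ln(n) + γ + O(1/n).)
H_8 = 761/280

Direct summation: H_8 = 1 + 1/2 + ... + 1/8. The least common denominator is lcm(1, ..., 8) = 840; over this denominator the numerator is 840 + 420 + 280 + 210 + 168 + 140 + 120 + 105 = 2283, so H_8 = 2283/840; reducing by gcd(2283, 840) = 3 gives 761/280 ≈ 2.71786. (The PNT-adjacent estimate ln(8) + γ ≈ 2.65666 matches within O(1/n).)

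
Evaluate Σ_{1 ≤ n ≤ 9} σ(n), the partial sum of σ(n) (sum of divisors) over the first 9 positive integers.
Σ_{n ≤ 9} σ(n) = 69

Compute σ(n) for each 1 ≤ n ≤ 9: σ(1) = 1, σ(2) = 3, σ(3) = 4, σ(4) = 7, σ(5) = 6, σ(6) = 12, σ(7) = 8, σ(8) = 15, σ(9) = 13. Summing all 9 values: 69. (Average order: Σ_{n ≤ x} σ(n) ~ (π²/12) x². For x = 9, (π²/12)·9² ≈ 66.62.)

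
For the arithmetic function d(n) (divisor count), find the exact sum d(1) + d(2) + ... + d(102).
Σ_{n ≤ 102} d(n) = 492

Compute d(n) for each 1 ≤ n ≤ 102: d(1) = 1, d(2) = 2, d(3) = 2, d(4) = 3, d(5) = 2, d(6) = 4, d(7) = 2, d(8) = 4, d(9) = 3, d(10) = 4, d(11) = 2, d(12) = 6, d(13) = 2, d(14) = 4, d(15) = 4, d(16) = 5, d(17) = 2, d(18) = 6, d(19) = 2, d(20) = 6, d(21) = 4, d(22) = 4, d(23) = 2, d(24) = 8, d(25) = 3, d(26) = 4, d(27) = 4, d(28) = 6, d(29) = 2, d(30) = 8, d(31) = 2, d(32) = 6, d(33) = 4, d(34) = 4, d(35) = 4, d(36) = 9, d(37) = 2, d(38) = 4, d(39) = 4, d(40) = 8, d(41) = 2, d(42) = 8, d(43) = 2, d(44) = 6, d(45) = 6, d(46) = 4, d(47) = 2, d(48) = 10, d(49) = 3, d(50) = 6, d(51) = 4, d(52) = 6, d(53) = 2, d(54) = 8, d(55) = 4, d(56) = 8, d(57) = 4, d(58) = 4, d(59) = 2, d(60) = 12, d(61) = 2, d(62) = 4, d(63) = 6, d(64) = 7, d(65) = 4, d(66) = 8, d(67) = 2, d(68) = 6, d(69) = 4, d(70) = 8, d(71) = 2, d(72) = 12, d(73) = 2, d(74) = 4, d(75) = 6, d(76) = 6, d(77) = 4, d(78) = 8, d(79) = 2, d(80) = 10, d(81) = 5, d(82) = 4, d(83) = 2, d(84) = 12, d(85) = 4, d(86) = 4, d(87) = 4, d(88) = 8, d(89) = 2, d(90) = 12, d(91) = 4, d(92) = 6, d(93) = 4, d(94) = 4, d(95) = 4, d(96) = 12, d(97) = 2, d(98) = 6, d(99) = 6, d(100) = 9, d(101) = 2, d(102) = 8. Summing all 102 values: 492. (Dirichlet's divisor formula: Σ_{n ≤ x} d(n) = x ln(x) + (2γ − 1) x + O(√x). For x = 102, the asymptotic estimate is ≈ 487.50.)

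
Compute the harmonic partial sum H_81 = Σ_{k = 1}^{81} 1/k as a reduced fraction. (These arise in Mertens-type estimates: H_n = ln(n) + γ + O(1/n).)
H_81 = 44031838385838021258243173365847173/8845597978580177157715301537899200

Direct summation: H_81 = 1 + 1/2 + ... + 1/81. The least common denominator is lcm(1, ..., 81) = 97301577764381948734868316916891200; over this denominator the numerator is 97301577764381948734868316916891200 + 48650788882190974367434158458445600 + 32433859254793982911622772305630400 + 24325394441095487183717079229222800 + 19460315552876389746973663383378240 + 16216929627396991455811386152815200 + 13900225394911706962124045273841600 + 12162697220547743591858539614611400 + 10811286418264660970540924101876800 + 9730157776438194873486831691689120 + 8845597978580177157715301537899200 + 8108464813698495727905693076407600 + 7484736751106303748836024378222400 + 6950112697455853481062022636920800 + 6486771850958796582324554461126080 + 6081348610273871795929269807305700 + 5723622221434232278521665700993600 + 5405643209132330485270462050938400 + 5121135671809576249203595627204800 + 4865078888219097436743415845844560 + 4633408464970568987374681757947200 + 4422798989290088578857650768949600 + 4230503381060084727602970300734400 + 4054232406849247863952846538203800 + 3892063110575277949394732676675648 + 3742368375553151874418012189111200 + 3603762139421553656846974700625600 + 3475056348727926740531011318460400 + 3355226819461446508098907479892800 + 3243385925479398291162277230563040 + 3138760573044578991447365061835200 + 3040674305136935897964634903652850 + 2948532659526725719238433845966400 + 2861811110717116139260832850496800 + 2780045078982341392424809054768320 + 2702821604566165242635231025469200 + 2629772372010322938780224781537600 + 2560567835904788124601797813602400 + 2494912250368767916278674792740800 + 2432539444109548718371707922922280 + 2373209213765413383777276022363200 + 2316704232485284493687340878973600 + 2262827389869347644996937602718400 + 2211399494645044289428825384474800 + 2162257283652932194108184820375360 + 2115251690530042363801485150367200 + 2070246335412381887975921636529600 + 2027116203424623931976423269101900 + 1985746484987386708874863610548800 + 1946031555287638974697366338337824 + 1907874073811410759507221900331200 + 1871184187776575937209006094555600 + 1835878825743055636506949375790400 + 1801881069710776828423487350312800 + 1769119595716035431543060307579840 + 1737528174363963370265505659230200 + 1707045223936525416401198542401600 + 1677613409730723254049453739946400 + 1649179284142066927709632490116800 + 1621692962739699145581138615281520 + 1595107832202982766145382244539200 + 1569380286522289495723682530917600 + 1544469488323522995791560585982400 + 1520337152568467948982317451826425 + 1496947350221260749767204875644480 + 1474266329763362859619216922983200 + 1452262354692267891565198759953600 + 1430905555358558069630416425248400 + 1410167793686694909200990100244800 + 1390022539491170696212404527384160 + 1370444757244816179364342491787200 + 1351410802283082621317615512734600 + 1332898325539478749792716670094400 + 1314886186005161469390112390768800 + 1297354370191759316464910892225216 + 1280283917952394062300898906801200 + 1263656854082882451102185933985600 + 1247456125184383958139337396370400 + 1231665541321290490314788821732800 + 1216269722054774359185853961461140 + 1201254046473851218948991566875200 = 484350222244218233840674907024318903, so H_81 = 484350222244218233840674907024318903/97301577764381948734868316916891200; reducing by gcd(484350222244218233840674907024318903, 97301577764381948734868316916891200) = 11 gives 44031838385838021258243173365847173/8845597978580177157715301537899200 ≈ 4.97782. (The PNT-adjacent estimate ln(81) + γ ≈ 4.97166 matches within O(1/n).)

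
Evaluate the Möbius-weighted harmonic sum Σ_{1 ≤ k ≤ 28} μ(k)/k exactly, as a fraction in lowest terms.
Σ μ(k)/k = 4165258/111546435

Values of μ(k) for 1 ≤ k ≤ 28: μ(1) = 1, μ(2) = -1, μ(3) = -1, μ(5) = -1, μ(6) = 1, μ(7) = -1, μ(10) = 1, μ(11) = -1, μ(13) = -1, μ(14) = 1, μ(15) = 1, μ(17) = -1, μ(19) = -1, μ(21) = 1, μ(22) = 1, μ(23) = -1, μ(26) = 1, with μ = 0 on non-squarefree integers. Summing μ(k)/k for k where μ(k) ≠ 0 gives 4165258/111546435 ≈ 0.0373. (PNT ⟺ this sum → 0 as n → ∞.)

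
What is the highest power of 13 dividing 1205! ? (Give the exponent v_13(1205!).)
v_13(1205!) = 99

Legendre's formula: v_p(n!) = Σ_{k ≥ 1} ⌊n / p^k⌋. For p = 13, n = 1205, the terms are:
  ⌊1205/13^1⌋ = ⌊1205/13⌋ = 92
  ⌊1205/13^2⌋ = ⌊1205/169⌋ = 7
(the next term ⌊1205/13^3⌋ = 0, terminating the sum). Summing: v_13(1205!) = 92 + 7 = 99.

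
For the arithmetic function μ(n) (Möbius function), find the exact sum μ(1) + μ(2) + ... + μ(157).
Σ_{n ≤ 157} μ(n) = -2

Compute μ(n) for each 1 ≤ n ≤ 157: μ(1) = 1, μ(2) = -1, μ(3) = -1, μ(4) = 0, μ(5) = -1, μ(6) = 1, μ(7) = -1, μ(8) = 0, μ(9) = 0, μ(10) = 1, μ(11) = -1, μ(12) = 0, μ(13) = -1, μ(14) = 1, μ(15) = 1, μ(16) = 0, μ(17) = -1, μ(18) = 0, μ(19) = -1, μ(20) = 0, μ(21) = 1, μ(22) = 1, μ(23) = -1, μ(24) = 0, μ(25) = 0, μ(26) = 1, μ(27) = 0, μ(28) = 0, μ(29) = -1, μ(30) = -1, μ(31) = -1, μ(32) = 0, μ(33) = 1, μ(34) = 1, μ(35) = 1, μ(36) = 0, μ(37) = -1, μ(38) = 1, μ(39) = 1, μ(40) = 0, μ(41) = -1, μ(42) = -1, μ(43) = -1, μ(44) = 0, μ(45) = 0, μ(46) = 1, μ(47) = -1, μ(48) = 0, μ(49) = 0, μ(50) = 0, μ(51) = 1, μ(52) = 0, μ(53) = -1, μ(54) = 0, μ(55) = 1, μ(56) = 0, μ(57) = 1, μ(58) = 1, μ(59) = -1, μ(60) = 0, μ(61) = -1, μ(62) = 1, μ(63) = 0, μ(64) = 0, μ(65) = 1, μ(66) = -1, μ(67) = -1, μ(68) = 0, μ(69) = 1, μ(70) = -1, μ(71) = -1, μ(72) = 0, μ(73) = -1, μ(74) = 1, μ(75) = 0, μ(76) = 0, μ(77) = 1, μ(78) = -1, μ(79) = -1, μ(80) = 0, μ(81) = 0, μ(82) = 1, μ(83) = -1, μ(84) = 0, μ(85) = 1, μ(86) = 1, μ(87) = 1, μ(88) = 0, μ(89) = -1, μ(90) = 0, μ(91) = 1, μ(92) = 0, μ(93) = 1, μ(94) = 1, μ(95) = 1, μ(96) = 0, μ(97) = -1, μ(98) = 0, μ(99) = 0, μ(100) = 0, μ(101) = -1, μ(102) = -1, μ(103) = -1, μ(104) = 0, μ(105) = -1, μ(106) = 1, μ(107) = -1, μ(108) = 0, μ(109) = -1, μ(110) = -1, μ(111) = 1, μ(112) = 0, μ(113) = -1, μ(114) = -1, μ(115) = 1, μ(116) = 0, μ(117) = 0, μ(118) = 1, μ(119) = 1, μ(120) = 0, μ(121) = 0, μ(122) = 1, μ(123) = 1, μ(124) = 0, μ(125) = 0, μ(126) = 0, μ(127) = -1, μ(128) = 0, μ(129) = 1, μ(130) = -1, μ(131) = -1, μ(132) = 0, μ(133) = 1, μ(134) = 1, μ(135) = 0, μ(136) = 0, μ(137) = -1, μ(138) = -1, μ(139) = -1, μ(140) = 0, μ(141) = 1, μ(142) = 1, μ(143) = 1, μ(144) = 0, μ(145) = 1, μ(146) = 1, μ(147) = 0, μ(148) = 0, μ(149) = -1, μ(150) = 0, μ(151) = -1, μ(152) = 0, μ(153) = 0, μ(154) = -1, μ(155) = 1, μ(156) = 0, μ(157) = -1. Summing all 157 values: -2. (Mertens function M(x) = Σ_{n ≤ x} μ(n); on average M(x) should be small (PNT ⟺ M(x) = o(x)).)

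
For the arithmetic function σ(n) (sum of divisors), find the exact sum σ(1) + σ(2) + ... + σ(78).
Σ_{n ≤ 78} σ(n) = 5048

Compute σ(n) for each 1 ≤ n ≤ 78: σ(1) = 1, σ(2) = 3, σ(3) = 4, σ(4) = 7, σ(5) = 6, σ(6) = 12, σ(7) = 8, σ(8) = 15, σ(9) = 13, σ(10) = 18, σ(11) = 12, σ(12) = 28, σ(13) = 14, σ(14) = 24, σ(15) = 24, σ(16) = 31, σ(17) = 18, σ(18) = 39, σ(19) = 20, σ(20) = 42, σ(21) = 32, σ(22) = 36, σ(23) = 24, σ(24) = 60, σ(25) = 31, σ(26) = 42, σ(27) = 40, σ(28) = 56, σ(29) = 30, σ(30) = 72, σ(31) = 32, σ(32) = 63, σ(33) = 48, σ(34) = 54, σ(35) = 48, σ(36) = 91, σ(37) = 38, σ(38) = 60, σ(39) = 56, σ(40) = 90, σ(41) = 42, σ(42) = 96, σ(43) = 44, σ(44) = 84, σ(45) = 78, σ(46) = 72, σ(47) = 48, σ(48) = 124, σ(49) = 57, σ(50) = 93, σ(51) = 72, σ(52) = 98, σ(53) = 54, σ(54) = 120, σ(55) = 72, σ(56) = 120, σ(57) = 80, σ(58) = 90, σ(59) = 60, σ(60) = 168, σ(61) = 62, σ(62) = 96, σ(63) = 104, σ(64) = 127, σ(65) = 84, σ(66) = 144, σ(67) = 68, σ(68) = 126, σ(69) = 96, σ(70) = 144, σ(71) = 72, σ(72) = 195, σ(73) = 74, σ(74) = 114, σ(75) = 124, σ(76) = 140, σ(77) = 96, σ(78) = 168. Summing all 78 values: 5048. (Average order: Σ_{n ≤ x} σ(n) ~ (π²/12) x². For x = 78, (π²/12)·78² ≈ 5003.89.)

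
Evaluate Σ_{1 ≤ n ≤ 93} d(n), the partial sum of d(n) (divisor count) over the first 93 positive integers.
Σ_{n ≤ 93} d(n) = 439

Compute d(n) for each 1 ≤ n ≤ 93: d(1) = 1, d(2) = 2, d(3) = 2, d(4) = 3, d(5) = 2, d(6) = 4, d(7) = 2, d(8) = 4, d(9) = 3, d(10) = 4, d(11) = 2, d(12) = 6, d(13) = 2, d(14) = 4, d(15) = 4, d(16) = 5, d(17) = 2, d(18) = 6, d(19) = 2, d(20) = 6, d(21) = 4, d(22) = 4, d(23) = 2, d(24) = 8, d(25) = 3, d(26) = 4, d(27) = 4, d(28) = 6, d(29) = 2, d(30) = 8, d(31) = 2, d(32) = 6, d(33) = 4, d(34) = 4, d(35) = 4, d(36) = 9, d(37) = 2, d(38) = 4, d(39) = 4, d(40) = 8, d(41) = 2, d(42) = 8, d(43) = 2, d(44) = 6, d(45) = 6, d(46) = 4, d(47) = 2, d(48) = 10, d(49) = 3, d(50) = 6, d(51) = 4, d(52) = 6, d(53) = 2, d(54) = 8, d(55) = 4, d(56) = 8, d(57) = 4, d(58) = 4, d(59) = 2, d(60) = 12, d(61) = 2, d(62) = 4, d(63) = 6, d(64) = 7, d(65) = 4, d(66) = 8, d(67) = 2, d(68) = 6, d(69) = 4, d(70) = 8, d(71) = 2, d(72) = 12, d(73) = 2, d(74) = 4, d(75) = 6, d(76) = 6, d(77) = 4, d(78) = 8, d(79) = 2, d(80) = 10, d(81) = 5, d(82) = 4, d(83) = 2, d(84) = 12, d(85) = 4, d(86) = 4, d(87) = 4, d(88) = 8, d(89) = 2, d(90) = 12, d(91) = 4, d(92) = 6, d(93) = 4. Summing all 93 values: 439. (Dirichlet's divisor formula: Σ_{n ≤ x} d(n) = x ln(x) + (2γ − 1) x + O(√x). For x = 93, the asymptotic estimate is ≈ 435.89.)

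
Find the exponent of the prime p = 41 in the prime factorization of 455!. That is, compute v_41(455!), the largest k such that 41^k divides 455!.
v_41(455!) = 11

Legendre's formula: v_p(n!) = Σ_{k ≥ 1} ⌊n / p^k⌋. For p = 41, n = 455, the terms are:
  ⌊455/41^1⌋ = ⌊455/41⌋ = 11
(the next term ⌊455/41^2⌋ = 0, terminating the sum). Summing: v_41(455!) = 11 = 11.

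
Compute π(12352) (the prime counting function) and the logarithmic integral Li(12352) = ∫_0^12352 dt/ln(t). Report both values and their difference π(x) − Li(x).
π(12352) = 1475;  Li(12352) ≈ 1498.52;  π(x) − Li(x) ≈ -23.52.

Direct count of primes ≤ 12352 gives π(12352) = 1475. Numerical evaluation of the logarithmic integral gives Li(12352) ≈ 1498.52. The difference π(x) − Li(x) ≈ -23.52 is typically negative for small/moderate x (Li(x) overestimates), though Littlewood's theorem shows this sign changes infinitely often.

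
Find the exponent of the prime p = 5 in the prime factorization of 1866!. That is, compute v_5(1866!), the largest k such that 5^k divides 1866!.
v_5(1866!) = 463

Legendre's formula: v_p(n!) = Σ_{k ≥ 1} ⌊n / p^k⌋. For p = 5, n = 1866, the terms are:
  ⌊1866/5^1⌋ = ⌊1866/5⌋ = 373
  ⌊1866/5^2⌋ = ⌊1866/25⌋ = 74
  ⌊1866/5^3⌋ = ⌊1866/125⌋ = 14
  ⌊1866/5^4⌋ = ⌊1866/625⌋ = 2
(the next term ⌊1866/5^5⌋ = 0, terminating the sum). Summing: v_5(1866!) = 373 + 74 + 14 + 2 = 463.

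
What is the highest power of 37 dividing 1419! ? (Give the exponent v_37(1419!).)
v_37(1419!) = 39

Legendre's formula: v_p(n!) = Σ_{k ≥ 1} ⌊n / p^k⌋. For p = 37, n = 1419, the terms are:
  ⌊1419/37^1⌋ = ⌊1419/37⌋ = 38
  ⌊1419/37^2⌋ = ⌊1419/1369⌋ = 1
(the next term ⌊1419/37^3⌋ = 0, terminating the sum). Summing: v_37(1419!) = 38 + 1 = 39.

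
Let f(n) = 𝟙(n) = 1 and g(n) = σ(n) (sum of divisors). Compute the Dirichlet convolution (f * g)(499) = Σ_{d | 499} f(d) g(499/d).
(𝟙 * σ)(499) = 501

Divisors of 499: [1, 499]. For each d | 499:
  d = 1: 𝟙(1) · σ(499/1) = 1 · 500 = 500
  d = 499: 𝟙(499) · σ(499/499) = 1 · 1 = 1
Summing: (𝟙 * σ)(499) = 500 + 1 = 501.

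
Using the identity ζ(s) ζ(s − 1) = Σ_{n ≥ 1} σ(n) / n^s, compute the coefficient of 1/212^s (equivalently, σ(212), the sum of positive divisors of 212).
σ(212) = 378

In the product (Σ m^0/m^s)(Σ k / k^s) = Σ (Σ_{d | n} d) / n^s, the coefficient of 1/n^s is σ(n) = Σ_{d | n} d. For n = 212, divisors are [1, 2, 4, 53, 106, 212]; summing: σ(212) = 378.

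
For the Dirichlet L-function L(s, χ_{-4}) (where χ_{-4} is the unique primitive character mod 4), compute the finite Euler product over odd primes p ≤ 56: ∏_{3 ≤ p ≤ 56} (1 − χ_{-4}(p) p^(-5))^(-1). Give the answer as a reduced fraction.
∏ = 241552412610573346540717288090615330738043013683948985221451329316738054554305/242484077809603940117660402752750309983134701869309180441833184178683110227968

The odd primes p ≤ 56 are [3, 5, 7, 11, 13, 17, 19, 23, 29, 31, 37, 41, 43, 47, 53]. For each, χ(p) = 1 if p ≡ 1 mod 4, χ(p) = −1 if p ≡ 3 mod 4. Taking (1 − χ(p)/p^5)^(-1) = p^5/(p^5 − χ(p)): (1 − (-1)/3^5)^(-1) · (1 − (1)/5^5)^(-1) · (1 − (-1)/7^5)^(-1) · (1 − (-1)/11^5)^(-1) · (1 − (1)/13^5)^(-1) · (1 − (1)/17^5)^(-1) · (1 − (-1)/19^5)^(-1) · (1 − (-1)/23^5)^(-1) · (1 − (1)/29^5)^(-1) · (1 − (-1)/31^5)^(-1) · (1 − (1)/37^5)^(-1) · (1 − (1)/41^5)^(-1) · (1 − (-1)/43^5)^(-1) · (1 − (-1)/47^5)^(-1) · (1 − (1)/53^5)^(-1) = 241552412610573346540717288090615330738043013683948985221451329316738054554305/242484077809603940117660402752750309983134701869309180441833184178683110227968.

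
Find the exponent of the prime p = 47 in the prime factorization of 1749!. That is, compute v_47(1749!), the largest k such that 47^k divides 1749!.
v_47(1749!) = 37

Legendre's formula: v_p(n!) = Σ_{k ≥ 1} ⌊n / p^k⌋. For p = 47, n = 1749, the terms are:
  ⌊1749/47^1⌋ = ⌊1749/47⌋ = 37
(the next term ⌊1749/47^2⌋ = 0, terminating the sum). Summing: v_47(1749!) = 37 = 37.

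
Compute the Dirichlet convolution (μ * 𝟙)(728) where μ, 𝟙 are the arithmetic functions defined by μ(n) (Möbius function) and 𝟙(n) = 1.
(μ * 𝟙)(728) = 0

Divisors of 728: [1, 2, 4, 7, 8, 13, 14, 26, 28, 52, 56, 91, 104, 182, 364, 728]. For each d | 728:
  d = 1: μ(1) · 𝟙(728/1) = 1 · 1 = 1
  d = 2: μ(2) · 𝟙(728/2) = -1 · 1 = -1
  d = 4: μ(4) · 𝟙(728/4) = 0 · 1 = 0
  d = 7: μ(7) · 𝟙(728/7) = -1 · 1 = -1
  d = 8: μ(8) · 𝟙(728/8) = 0 · 1 = 0
  d = 13: μ(13) · 𝟙(728/13) = -1 · 1 = -1
  d = 14: μ(14) · 𝟙(728/14) = 1 · 1 = 1
  d = 26: μ(26) · 𝟙(728/26) = 1 · 1 = 1
  d = 28: μ(28) · 𝟙(728/28) = 0 · 1 = 0
  d = 52: μ(52) · 𝟙(728/52) = 0 · 1 = 0
  d = 56: μ(56) · 𝟙(728/56) = 0 · 1 = 0
  d = 91: μ(91) · 𝟙(728/91) = 1 · 1 = 1
  d = 104: μ(104) · 𝟙(728/104) = 0 · 1 = 0
  d = 182: μ(182) · 𝟙(728/182) = -1 · 1 = -1
  d = 364: μ(364) · 𝟙(728/364) = 0 · 1 = 0
  d = 728: μ(728) · 𝟙(728/728) = 0 · 1 = 0
Summing: (μ * 𝟙)(728) = 1 + -1 + 0 + -1 + 0 + -1 + 1 + 1 + 0 + 0 + 0 + 1 + 0 + -1 + 0 + 0 = 0.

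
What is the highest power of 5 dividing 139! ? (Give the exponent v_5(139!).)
v_5(139!) = 33

Legendre's formula: v_p(n!) = Σ_{k ≥ 1} ⌊n / p^k⌋. For p = 5, n = 139, the terms are:
  ⌊139/5^1⌋ = ⌊139/5⌋ = 27
  ⌊139/5^2⌋ = ⌊139/25⌋ = 5
  ⌊139/5^3⌋ = ⌊139/125⌋ = 1
(the next term ⌊139/5^4⌋ = 0, terminating the sum). Summing: v_5(139!) = 27 + 5 + 1 = 33.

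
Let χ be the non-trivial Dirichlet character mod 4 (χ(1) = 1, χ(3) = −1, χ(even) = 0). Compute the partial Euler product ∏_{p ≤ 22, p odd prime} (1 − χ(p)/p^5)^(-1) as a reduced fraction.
∏ = 8959395755957897476417566375/8993950909687588250159808512

The odd primes p ≤ 22 are [3, 5, 7, 11, 13, 17, 19]. For each, χ(p) = 1 if p ≡ 1 mod 4, χ(p) = −1 if p ≡ 3 mod 4. Taking (1 − χ(p)/p^5)^(-1) = p^5/(p^5 − χ(p)): (1 − (-1)/3^5)^(-1) · (1 − (1)/5^5)^(-1) · (1 − (-1)/7^5)^(-1) · (1 − (-1)/11^5)^(-1) · (1 − (1)/13^5)^(-1) · (1 − (1)/17^5)^(-1) · (1 − (-1)/19^5)^(-1) = 8959395755957897476417566375/8993950909687588250159808512.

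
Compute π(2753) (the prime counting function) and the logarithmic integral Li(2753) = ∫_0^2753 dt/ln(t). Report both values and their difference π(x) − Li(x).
π(2753) = 402;  Li(2753) ≈ 411.74;  π(x) − Li(x) ≈ -9.74.

Direct count of primes ≤ 2753 gives π(2753) = 402. Numerical evaluation of the logarithmic integral gives Li(2753) ≈ 411.74. The difference π(x) − Li(x) ≈ -9.74 is typically negative for small/moderate x (Li(x) overestimates), though Littlewood's theorem shows this sign changes infinitely often.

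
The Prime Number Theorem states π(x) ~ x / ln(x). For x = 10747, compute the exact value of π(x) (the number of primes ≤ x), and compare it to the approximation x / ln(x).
π(10747) = 1310;  x/ln(x) ≈ 1157.78;  relative error ≈ 11.62%.

Directly count primes up to 10747: π(10747) = 1310. The PNT approximation gives 10747/ln(10747) ≈ 10747/9.28238 ≈ 1157.78. Relative error (π(x) − x/ln(x)) / π(x) ≈ 11.62%; the approximation is known to undercount slightly (Li(x) is a better estimate).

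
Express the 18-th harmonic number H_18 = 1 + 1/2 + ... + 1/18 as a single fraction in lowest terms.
H_18 = 14274301/4084080

Direct summation: H_18 = 1 + 1/2 + ... + 1/18. The least common denominator is lcm(1, ..., 18) = 12252240; over this denominator the numerator is 12252240 + 6126120 + 4084080 + 3063060 + 2450448 + 2042040 + 1750320 + 1531530 + 1361360 + 1225224 + 1113840 + 1021020 + 942480 + 875160 + 816816 + 765765 + 720720 + 680680 = 42822903, so H_18 = 42822903/12252240; reducing by gcd(42822903, 12252240) = 3 gives 14274301/4084080 ≈ 3.49511. (The PNT-adjacent estimate ln(18) + γ ≈ 3.46759 matches within O(1/n).)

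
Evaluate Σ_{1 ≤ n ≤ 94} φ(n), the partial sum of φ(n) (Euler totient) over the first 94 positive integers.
Σ_{n ≤ 94} φ(n) = 2702

Compute φ(n) for each 1 ≤ n ≤ 94: φ(1) = 1, φ(2) = 1, φ(3) = 2, φ(4) = 2, φ(5) = 4, φ(6) = 2, φ(7) = 6, φ(8) = 4, φ(9) = 6, φ(10) = 4, φ(11) = 10, φ(12) = 4, φ(13) = 12, φ(14) = 6, φ(15) = 8, φ(16) = 8, φ(17) = 16, φ(18) = 6, φ(19) = 18, φ(20) = 8, φ(21) = 12, φ(22) = 10, φ(23) = 22, φ(24) = 8, φ(25) = 20, φ(26) = 12, φ(27) = 18, φ(28) = 12, φ(29) = 28, φ(30) = 8, φ(31) = 30, φ(32) = 16, φ(33) = 20, φ(34) = 16, φ(35) = 24, φ(36) = 12, φ(37) = 36, φ(38) = 18, φ(39) = 24, φ(40) = 16, φ(41) = 40, φ(42) = 12, φ(43) = 42, φ(44) = 20, φ(45) = 24, φ(46) = 22, φ(47) = 46, φ(48) = 16, φ(49) = 42, φ(50) = 20, φ(51) = 32, φ(52) = 24, φ(53) = 52, φ(54) = 18, φ(55) = 40, φ(56) = 24, φ(57) = 36, φ(58) = 28, φ(59) = 58, φ(60) = 16, φ(61) = 60, φ(62) = 30, φ(63) = 36, φ(64) = 32, φ(65) = 48, φ(66) = 20, φ(67) = 66, φ(68) = 32, φ(69) = 44, φ(70) = 24, φ(71) = 70, φ(72) = 24, φ(73) = 72, φ(74) = 36, φ(75) = 40, φ(76) = 36, φ(77) = 60, φ(78) = 24, φ(79) = 78, φ(80) = 32, φ(81) = 54, φ(82) = 40, φ(83) = 82, φ(84) = 24, φ(85) = 64, φ(86) = 42, φ(87) = 56, φ(88) = 40, φ(89) = 88, φ(90) = 24, φ(91) = 72, φ(92) = 44, φ(93) = 60, φ(94) = 46. Summing all 94 values: 2702. (Average order: Σ_{n ≤ x} φ(n) ~ (3/π²) x². For x = 94, (3/π²)·94² ≈ 2685.82.)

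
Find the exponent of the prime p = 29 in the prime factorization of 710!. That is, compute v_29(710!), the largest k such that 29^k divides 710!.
v_29(710!) = 24

Legendre's formula: v_p(n!) = Σ_{k ≥ 1} ⌊n / p^k⌋. For p = 29, n = 710, the terms are:
  ⌊710/29^1⌋ = ⌊710/29⌋ = 24
(the next term ⌊710/29^2⌋ = 0, terminating the sum). Summing: v_29(710!) = 24 = 24.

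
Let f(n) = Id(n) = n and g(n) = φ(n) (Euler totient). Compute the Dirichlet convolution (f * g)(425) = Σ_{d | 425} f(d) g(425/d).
(Id * φ)(425) = 2145

Divisors of 425: [1, 5, 17, 25, 85, 425]. For each d | 425:
  d = 1: Id(1) · φ(425/1) = 1 · 320 = 320
  d = 5: Id(5) · φ(425/5) = 5 · 64 = 320
  d = 17: Id(17) · φ(425/17) = 17 · 20 = 340
  d = 25: Id(25) · φ(425/25) = 25 · 16 = 400
  d = 85: Id(85) · φ(425/85) = 85 · 4 = 340
  d = 425: Id(425) · φ(425/425) = 425 · 1 = 425
Summing: (Id * φ)(425) = 320 + 320 + 340 + 400 + 340 + 425 = 2145.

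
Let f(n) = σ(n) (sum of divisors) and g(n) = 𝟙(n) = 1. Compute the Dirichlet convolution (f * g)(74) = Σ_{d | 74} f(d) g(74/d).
(σ * 𝟙)(74) = 156

Divisors of 74: [1, 2, 37, 74]. For each d | 74:
  d = 1: σ(1) · 𝟙(74/1) = 1 · 1 = 1
  d = 2: σ(2) · 𝟙(74/2) = 3 · 1 = 3
  d = 37: σ(37) · 𝟙(74/37) = 38 · 1 = 38
  d = 74: σ(74) · 𝟙(74/74) = 114 · 1 = 114
Summing: (σ * 𝟙)(74) = 1 + 3 + 38 + 114 = 156.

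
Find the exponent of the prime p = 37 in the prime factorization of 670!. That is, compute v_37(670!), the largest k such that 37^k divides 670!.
v_37(670!) = 18

Legendre's formula: v_p(n!) = Σ_{k ≥ 1} ⌊n / p^k⌋. For p = 37, n = 670, the terms are:
  ⌊670/37^1⌋ = ⌊670/37⌋ = 18
(the next term ⌊670/37^2⌋ = 0, terminating the sum). Summing: v_37(670!) = 18 = 18.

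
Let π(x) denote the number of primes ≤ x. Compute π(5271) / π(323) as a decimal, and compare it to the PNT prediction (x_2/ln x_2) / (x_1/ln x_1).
π(5271)/π(323) = 698/66 ≈ 10.5758;  PNT prediction ≈ 11.0018.

π(323) = 66 and π(5271) = 698, so π(5271)/π(323) ≈ 10.5758. The PNT-predicted ratio is (5271/ln(5271)) / (323/ln(323)) ≈ 11.0018. The two agree to within a few percent, as expected.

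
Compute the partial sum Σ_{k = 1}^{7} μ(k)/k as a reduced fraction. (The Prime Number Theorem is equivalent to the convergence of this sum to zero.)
Σ μ(k)/k = -1/105

Values of μ(k) for 1 ≤ k ≤ 7: μ(1) = 1, μ(2) = -1, μ(3) = -1, μ(5) = -1, μ(6) = 1, μ(7) = -1, with μ = 0 on non-squarefree integers. Summing μ(k)/k for k where μ(k) ≠ 0 gives -1/105 ≈ -0.0095. (PNT ⟺ this sum → 0 as n → ∞.)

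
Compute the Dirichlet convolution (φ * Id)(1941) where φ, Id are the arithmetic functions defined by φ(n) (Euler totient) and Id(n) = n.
(φ * Id)(1941) = 6465

Divisors of 1941: [1, 3, 647, 1941]. For each d | 1941:
  d = 1: φ(1) · Id(1941/1) = 1 · 1941 = 1941
  d = 3: φ(3) · Id(1941/3) = 2 · 647 = 1294
  d = 647: φ(647) · Id(1941/647) = 646 · 3 = 1938
  d = 1941: φ(1941) · Id(1941/1941) = 1292 · 1 = 1292
Summing: (φ * Id)(1941) = 1941 + 1294 + 1938 + 1292 = 6465.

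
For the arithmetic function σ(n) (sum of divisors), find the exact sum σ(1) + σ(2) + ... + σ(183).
Σ_{n ≤ 183} σ(n) = 27586

Compute σ(n) for each 1 ≤ n ≤ 183: σ(1) = 1, σ(2) = 3, σ(3) = 4, σ(4) = 7, σ(5) = 6, σ(6) = 12, σ(7) = 8, σ(8) = 15, σ(9) = 13, σ(10) = 18, σ(11) = 12, σ(12) = 28, σ(13) = 14, σ(14) = 24, σ(15) = 24, σ(16) = 31, σ(17) = 18, σ(18) = 39, σ(19) = 20, σ(20) = 42, σ(21) = 32, σ(22) = 36, σ(23) = 24, σ(24) = 60, σ(25) = 31, σ(26) = 42, σ(27) = 40, σ(28) = 56, σ(29) = 30, σ(30) = 72, σ(31) = 32, σ(32) = 63, σ(33) = 48, σ(34) = 54, σ(35) = 48, σ(36) = 91, σ(37) = 38, σ(38) = 60, σ(39) = 56, σ(40) = 90, σ(41) = 42, σ(42) = 96, σ(43) = 44, σ(44) = 84, σ(45) = 78, σ(46) = 72, σ(47) = 48, σ(48) = 124, σ(49) = 57, σ(50) = 93, σ(51) = 72, σ(52) = 98, σ(53) = 54, σ(54) = 120, σ(55) = 72, σ(56) = 120, σ(57) = 80, σ(58) = 90, σ(59) = 60, σ(60) = 168, σ(61) = 62, σ(62) = 96, σ(63) = 104, σ(64) = 127, σ(65) = 84, σ(66) = 144, σ(67) = 68, σ(68) = 126, σ(69) = 96, σ(70) = 144, σ(71) = 72, σ(72) = 195, σ(73) = 74, σ(74) = 114, σ(75) = 124, σ(76) = 140, σ(77) = 96, σ(78) = 168, σ(79) = 80, σ(80) = 186, σ(81) = 121, σ(82) = 126, σ(83) = 84, σ(84) = 224, σ(85) = 108, σ(86) = 132, σ(87) = 120, σ(88) = 180, σ(89) = 90, σ(90) = 234, σ(91) = 112, σ(92) = 168, σ(93) = 128, σ(94) = 144, σ(95) = 120, σ(96) = 252, σ(97) = 98, σ(98) = 171, σ(99) = 156, σ(100) = 217, σ(101) = 102, σ(102) = 216, σ(103) = 104, σ(104) = 210, σ(105) = 192, σ(106) = 162, σ(107) = 108, σ(108) = 280, σ(109) = 110, σ(110) = 216, σ(111) = 152, σ(112) = 248, σ(113) = 114, σ(114) = 240, σ(115) = 144, σ(116) = 210, σ(117) = 182, σ(118) = 180, σ(119) = 144, σ(120) = 360, σ(121) = 133, σ(122) = 186, σ(123) = 168, σ(124) = 224, σ(125) = 156, σ(126) = 312, σ(127) = 128, σ(128) = 255, σ(129) = 176, σ(130) = 252, σ(131) = 132, σ(132) = 336, σ(133) = 160, σ(134) = 204, σ(135) = 240, σ(136) = 270, σ(137) = 138, σ(138) = 288, σ(139) = 140, σ(140) = 336, σ(141) = 192, σ(142) = 216, σ(143) = 168, σ(144) = 403, σ(145) = 180, σ(146) = 222, σ(147) = 228, σ(148) = 266, σ(149) = 150, σ(150) = 372, σ(151) = 152, σ(152) = 300, σ(153) = 234, σ(154) = 288, σ(155) = 192, σ(156) = 392, σ(157) = 158, σ(158) = 240, σ(159) = 216, σ(160) = 378, σ(161) = 192, σ(162) = 363, σ(163) = 164, σ(164) = 294, σ(165) = 288, σ(166) = 252, σ(167) = 168, σ(168) = 480, σ(169) = 183, σ(170) = 324, σ(171) = 260, σ(172) = 308, σ(173) = 174, σ(174) = 360, σ(175) = 248, σ(176) = 372, σ(177) = 240, σ(178) = 270, σ(179) = 180, σ(180) = 546, σ(181) = 182, σ(182) = 336, σ(183) = 248. Summing all 183 values: 27586. (Average order: Σ_{n ≤ x} σ(n) ~ (π²/12) x². For x = 183, (π²/12)·183² ≈ 27543.60.)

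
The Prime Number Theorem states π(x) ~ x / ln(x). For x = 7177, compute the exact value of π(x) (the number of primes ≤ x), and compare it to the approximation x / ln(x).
π(7177) = 917;  x/ln(x) ≈ 808.34;  relative error ≈ 11.85%.

Directly count primes up to 7177: π(7177) = 917. The PNT approximation gives 7177/ln(7177) ≈ 7177/8.87864 ≈ 808.34. Relative error (π(x) − x/ln(x)) / π(x) ≈ 11.85%; the approximation is known to undercount slightly (Li(x) is a better estimate).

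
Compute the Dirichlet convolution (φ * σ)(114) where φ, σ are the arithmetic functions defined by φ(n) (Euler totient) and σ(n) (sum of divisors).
(φ * σ)(114) = 912

Divisors of 114: [1, 2, 3, 6, 19, 38, 57, 114]. For each d | 114:
  d = 1: φ(1) · σ(114/1) = 1 · 240 = 240
  d = 2: φ(2) · σ(114/2) = 1 · 80 = 80
  d = 3: φ(3) · σ(114/3) = 2 · 60 = 120
  d = 6: φ(6) · σ(114/6) = 2 · 20 = 40
  d = 19: φ(19) · σ(114/19) = 18 · 12 = 216
  d = 38: φ(38) · σ(114/38) = 18 · 4 = 72
  d = 57: φ(57) · σ(114/57) = 36 · 3 = 108
  d = 114: φ(114) · σ(114/114) = 36 · 1 = 36
Summing: (φ * σ)(114) = 240 + 80 + 120 + 40 + 216 + 72 + 108 + 36 = 912.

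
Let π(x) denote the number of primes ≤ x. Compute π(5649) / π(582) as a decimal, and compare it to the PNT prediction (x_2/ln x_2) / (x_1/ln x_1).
π(5649)/π(582) = 742/106 ≈ 7.0000;  PNT prediction ≈ 7.1527.

π(582) = 106 and π(5649) = 742, so π(5649)/π(582) ≈ 7.0000. The PNT-predicted ratio is (5649/ln(5649)) / (582/ln(582)) ≈ 7.1527. The two agree to within a few percent, as expected.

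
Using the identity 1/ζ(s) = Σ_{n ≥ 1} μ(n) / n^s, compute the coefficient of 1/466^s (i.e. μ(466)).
μ(466) = 1

Factor n = 466 = 2 · 233. μ(n) = 0 if any exponent ≥ 2 (not squarefree); otherwise μ(n) = (−1)^{ω(n)} where ω(n) is the number of distinct prime factors. Applying: μ(466) = 1.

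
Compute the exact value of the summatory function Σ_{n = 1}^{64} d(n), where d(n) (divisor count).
Σ_{n ≤ 64} d(n) = 280

Compute d(n) for each 1 ≤ n ≤ 64: d(1) = 1, d(2) = 2, d(3) = 2, d(4) = 3, d(5) = 2, d(6) = 4, d(7) = 2, d(8) = 4, d(9) = 3, d(10) = 4, d(11) = 2, d(12) = 6, d(13) = 2, d(14) = 4, d(15) = 4, d(16) = 5, d(17) = 2, d(18) = 6, d(19) = 2, d(20) = 6, d(21) = 4, d(22) = 4, d(23) = 2, d(24) = 8, d(25) = 3, d(26) = 4, d(27) = 4, d(28) = 6, d(29) = 2, d(30) = 8, d(31) = 2, d(32) = 6, d(33) = 4, d(34) = 4, d(35) = 4, d(36) = 9, d(37) = 2, d(38) = 4, d(39) = 4, d(40) = 8, d(41) = 2, d(42) = 8, d(43) = 2, d(44) = 6, d(45) = 6, d(46) = 4, d(47) = 2, d(48) = 10, d(49) = 3, d(50) = 6, d(51) = 4, d(52) = 6, d(53) = 2, d(54) = 8, d(55) = 4, d(56) = 8, d(57) = 4, d(58) = 4, d(59) = 2, d(60) = 12, d(61) = 2, d(62) = 4, d(63) = 6, d(64) = 7. Summing all 64 values: 280. (Dirichlet's divisor formula: Σ_{n ≤ x} d(n) = x ln(x) + (2γ − 1) x + O(√x). For x = 64, the asymptotic estimate is ≈ 276.05.)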